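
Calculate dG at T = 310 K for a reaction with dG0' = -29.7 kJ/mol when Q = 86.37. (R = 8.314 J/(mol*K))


dG = dG0' + RT * ln(Q) / 1000
dG = -29.7 + 8.314 * 310 * ln(86.37) / 1000
dG = -18.2086 kJ/mol

-18.2086 kJ/mol


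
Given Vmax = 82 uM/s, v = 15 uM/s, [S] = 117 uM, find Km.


Km = [S] * (Vmax - v) / v
Km = 117 * (82 - 15) / 15
Km = 522.6 uM

522.6 uM


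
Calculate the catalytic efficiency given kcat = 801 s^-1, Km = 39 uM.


Catalytic efficiency = kcat / Km
= 801 / 39
= 20.5385 uM^-1*s^-1

20.5385 uM^-1*s^-1


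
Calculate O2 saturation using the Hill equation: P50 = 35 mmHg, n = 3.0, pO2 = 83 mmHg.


Y = pO2^n / (P50^n + pO2^n)
Y = 83^3.0 / (35^3.0 + 83^3.0)
Y = 93.02%

93.02%


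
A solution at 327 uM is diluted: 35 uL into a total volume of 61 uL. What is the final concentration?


C2 = C1 * V1 / V2
C2 = 327 * 35 / 61
C2 = 187.623 uM

187.623 uM


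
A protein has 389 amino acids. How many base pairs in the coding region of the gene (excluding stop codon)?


Each amino acid = 1 codon = 3 bp
bp = 389 * 3 = 1167 bp

1167 bp


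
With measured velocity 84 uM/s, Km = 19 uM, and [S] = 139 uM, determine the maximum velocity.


Vmax = v * (Km + [S]) / [S]
Vmax = 84 * (19 + 139) / 139
Vmax = 95.482 uM/s

95.482 uM/s


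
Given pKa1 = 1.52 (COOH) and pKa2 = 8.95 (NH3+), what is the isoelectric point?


pI = (pKa1 + pKa2) / 2
pI = (1.52 + 8.95) / 2
pI = 5.235

5.235


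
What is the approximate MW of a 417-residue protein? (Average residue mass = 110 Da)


MW = n_residues * 110 Da
MW = 417 * 110
MW = 45870 Da

45870 Da


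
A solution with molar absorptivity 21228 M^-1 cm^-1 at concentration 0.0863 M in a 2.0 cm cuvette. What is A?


A = epsilon * c * l
A = 21228 * 0.0863 * 2.0
A = 3663.9528

3663.9528


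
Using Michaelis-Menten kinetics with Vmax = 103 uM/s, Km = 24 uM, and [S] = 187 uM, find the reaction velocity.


v = Vmax * [S] / (Km + [S])
v = 103 * 187 / (24 + 187)
v = 91.2844 uM/s

91.2844 uM/s


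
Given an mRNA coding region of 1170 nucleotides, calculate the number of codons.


codons = nucleotides / 3
codons = 1170 / 3 = 390

390


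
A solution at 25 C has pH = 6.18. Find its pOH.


pOH = 14 - pH
pOH = 14 - 6.18
pOH = 7.82

7.82


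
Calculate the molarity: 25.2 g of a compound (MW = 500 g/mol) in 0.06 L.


C = (mass / MW) / volume
C = (25.2 / 500) / 0.06
C = 0.84 M

0.84 M


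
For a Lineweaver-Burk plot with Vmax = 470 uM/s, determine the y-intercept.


y-intercept = 1/Vmax
= 1/470
= 0.0021 s/uM

0.0021 s/uM


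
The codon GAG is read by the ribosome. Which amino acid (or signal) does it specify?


Standard genetic code lookup.
Codon GAG -> Glu

Glu


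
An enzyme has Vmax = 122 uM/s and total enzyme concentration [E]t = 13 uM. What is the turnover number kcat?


kcat = Vmax / [E]t
kcat = 122 / 13
kcat = 9.3846 s^-1

9.3846 s^-1


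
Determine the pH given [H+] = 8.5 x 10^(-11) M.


pH = -log10([H+])
pH = -log10(8.5 x 10^(-11))
pH = 10.0706

10.0706


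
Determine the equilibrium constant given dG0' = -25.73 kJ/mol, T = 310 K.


Keq = exp(-dG0 * 1000 / (R * T))
Keq = exp(-(-25.73) * 1000 / (8.314 * 310))
Keq = 21658.6661

21658.6661


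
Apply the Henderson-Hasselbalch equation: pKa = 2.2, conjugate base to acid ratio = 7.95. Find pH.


pH = pKa + log10([A-]/[HA])
pH = 2.2 + log10(7.95)
pH = 3.1004

3.1004


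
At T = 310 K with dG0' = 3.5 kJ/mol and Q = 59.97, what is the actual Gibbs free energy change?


dG = dG0' + RT * ln(Q) / 1000
dG = 3.5 + 8.314 * 310 * ln(59.97) / 1000
dG = 14.0512 kJ/mol

14.0512 kJ/mol


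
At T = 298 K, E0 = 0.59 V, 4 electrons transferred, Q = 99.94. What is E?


E = E0 - (RT/nF) * ln(Q)
E = 0.59 - (8.314 * 298 / (4 * 96485)) * ln(99.94)
E = 0.5604 V

0.5604 V


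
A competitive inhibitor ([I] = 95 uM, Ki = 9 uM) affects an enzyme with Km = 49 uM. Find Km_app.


Km_app = Km * (1 + [I]/Ki)
Km_app = 49 * (1 + 95/9)
Km_app = 566.2222 uM

566.2222 uM


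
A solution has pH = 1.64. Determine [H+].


[H+] = 10^(-pH)
[H+] = 10^(-1.64)
[H+] = 0.0229 M

0.0229 M


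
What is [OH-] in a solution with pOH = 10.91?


[OH-] = 10^(-pOH)
[OH-] = 10^(-10.91)
[OH-] = 1.230e-11 M

1.230e-11 M


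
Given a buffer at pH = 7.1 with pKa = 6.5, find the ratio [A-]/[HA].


[A-]/[HA] = 10^(pH - pKa)
= 10^(7.1 - 6.5)
= 3.9811

3.9811


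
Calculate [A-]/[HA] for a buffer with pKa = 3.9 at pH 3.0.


[A-]/[HA] = 10^(pH - pKa)
= 10^(3.0 - 3.9)
= 0.1259

0.1259


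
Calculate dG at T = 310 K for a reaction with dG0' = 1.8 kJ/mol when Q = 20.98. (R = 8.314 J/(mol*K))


dG = dG0' + RT * ln(Q) / 1000
dG = 1.8 + 8.314 * 310 * ln(20.98) / 1000
dG = 9.6443 kJ/mol

9.6443 kJ/mol


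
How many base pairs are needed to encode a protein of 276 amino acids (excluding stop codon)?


Each amino acid = 1 codon = 3 bp
bp = 276 * 3 = 828 bp

828 bp


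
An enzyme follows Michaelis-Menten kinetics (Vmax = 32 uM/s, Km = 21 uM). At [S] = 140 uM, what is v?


v = Vmax * [S] / (Km + [S])
v = 32 * 140 / (21 + 140)
v = 27.8261 uM/s

27.8261 uM/s


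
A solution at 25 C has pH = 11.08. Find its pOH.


pOH = 14 - pH
pOH = 14 - 11.08
pOH = 2.92

2.92


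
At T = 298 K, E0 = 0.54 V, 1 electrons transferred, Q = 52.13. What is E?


E = E0 - (RT/nF) * ln(Q)
E = 0.54 - (8.314 * 298 / (1 * 96485)) * ln(52.13)
E = 0.4385 V

0.4385 V


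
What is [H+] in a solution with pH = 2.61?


[H+] = 10^(-pH)
[H+] = 10^(-2.61)
[H+] = 0.0025 M

0.0025 M


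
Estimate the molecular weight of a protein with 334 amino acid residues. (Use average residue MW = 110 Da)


MW = n_residues * 110 Da
MW = 334 * 110
MW = 36740 Da

36740 Da


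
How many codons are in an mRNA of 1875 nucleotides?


codons = nucleotides / 3
codons = 1875 / 3 = 625

625


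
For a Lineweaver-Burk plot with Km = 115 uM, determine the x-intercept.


x-intercept = -1/Km
= -1/115
= -0.0087 1/uM

-0.0087 1/uM


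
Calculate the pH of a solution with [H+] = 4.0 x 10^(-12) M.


pH = -log10([H+])
pH = -log10(4.0 x 10^(-12))
pH = 11.3979

11.3979


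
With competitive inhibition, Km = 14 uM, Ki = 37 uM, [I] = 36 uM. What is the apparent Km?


Km_app = Km * (1 + [I]/Ki)
Km_app = 14 * (1 + 36/37)
Km_app = 27.6216 uM

27.6216 uM


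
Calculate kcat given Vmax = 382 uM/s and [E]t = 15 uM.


kcat = Vmax / [E]t
kcat = 382 / 15
kcat = 25.4667 s^-1

25.4667 s^-1


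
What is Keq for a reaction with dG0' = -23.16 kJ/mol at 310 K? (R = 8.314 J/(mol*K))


Keq = exp(-dG0 * 1000 / (R * T))
Keq = exp(-(-23.16) * 1000 / (8.314 * 310))
Keq = 7990.5017

7990.5017


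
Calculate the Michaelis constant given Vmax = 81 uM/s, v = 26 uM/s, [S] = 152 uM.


Km = [S] * (Vmax - v) / v
Km = 152 * (81 - 26) / 26
Km = 321.5385 uM

321.5385 uM


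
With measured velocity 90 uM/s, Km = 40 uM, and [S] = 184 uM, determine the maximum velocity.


Vmax = v * (Km + [S]) / [S]
Vmax = 90 * (40 + 184) / 184
Vmax = 109.5652 uM/s

109.5652 uM/s


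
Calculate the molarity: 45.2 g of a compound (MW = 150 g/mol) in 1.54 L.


C = (mass / MW) / volume
C = (45.2 / 150) / 1.54
C = 0.1957 M

0.1957 M


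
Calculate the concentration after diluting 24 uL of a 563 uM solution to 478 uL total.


C2 = C1 * V1 / V2
C2 = 563 * 24 / 478
C2 = 28.2678 uM

28.2678 uM


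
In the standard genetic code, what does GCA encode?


Standard genetic code lookup.
Codon GCA -> Ala

Ala


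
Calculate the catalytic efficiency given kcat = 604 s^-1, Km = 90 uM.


Catalytic efficiency = kcat / Km
= 604 / 90
= 6.7111 uM^-1*s^-1

6.7111 uM^-1*s^-1


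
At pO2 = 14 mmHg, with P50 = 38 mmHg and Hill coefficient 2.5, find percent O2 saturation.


Y = pO2^n / (P50^n + pO2^n)
Y = 14^2.5 / (38^2.5 + 14^2.5)
Y = 7.61%

7.61%


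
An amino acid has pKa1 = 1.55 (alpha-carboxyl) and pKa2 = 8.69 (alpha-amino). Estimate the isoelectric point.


pI = (pKa1 + pKa2) / 2
pI = (1.55 + 8.69) / 2
pI = 5.12

5.12


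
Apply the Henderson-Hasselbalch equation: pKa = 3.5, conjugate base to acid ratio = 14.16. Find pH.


pH = pKa + log10([A-]/[HA])
pH = 3.5 + log10(14.16)
pH = 4.6511

4.6511


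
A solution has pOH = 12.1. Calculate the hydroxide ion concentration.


[OH-] = 10^(-pOH)
[OH-] = 10^(-12.1)
[OH-] = 7.943e-13 M

7.943e-13 M


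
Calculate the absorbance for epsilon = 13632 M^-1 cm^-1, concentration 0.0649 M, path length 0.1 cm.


A = epsilon * c * l
A = 13632 * 0.0649 * 0.1
A = 88.4717

88.4717


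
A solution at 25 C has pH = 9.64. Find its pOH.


pOH = 14 - pH
pOH = 14 - 9.64
pOH = 4.36

4.36


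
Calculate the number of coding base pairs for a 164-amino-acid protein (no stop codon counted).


Each amino acid = 1 codon = 3 bp
bp = 164 * 3 = 492 bp

492 bp


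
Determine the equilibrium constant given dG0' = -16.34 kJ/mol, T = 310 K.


Keq = exp(-dG0 * 1000 / (R * T))
Keq = exp(-(-16.34) * 1000 / (8.314 * 310))
Keq = 566.7225

566.7225


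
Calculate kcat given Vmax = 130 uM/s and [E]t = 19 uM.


kcat = Vmax / [E]t
kcat = 130 / 19
kcat = 6.8421 s^-1

6.8421 s^-1


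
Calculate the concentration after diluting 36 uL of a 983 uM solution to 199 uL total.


C2 = C1 * V1 / V2
C2 = 983 * 36 / 199
C2 = 177.8291 uM

177.8291 uM


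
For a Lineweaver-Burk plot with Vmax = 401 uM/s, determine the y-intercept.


y-intercept = 1/Vmax
= 1/401
= 0.0025 s/uM

0.0025 s/uM


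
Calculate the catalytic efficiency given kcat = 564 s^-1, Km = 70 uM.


Catalytic efficiency = kcat / Km
= 564 / 70
= 8.0571 uM^-1*s^-1

8.0571 uM^-1*s^-1


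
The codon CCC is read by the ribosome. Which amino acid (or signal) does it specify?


Standard genetic code lookup.
Codon CCC -> Pro

Pro


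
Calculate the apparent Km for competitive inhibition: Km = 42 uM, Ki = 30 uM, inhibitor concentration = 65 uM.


Km_app = Km * (1 + [I]/Ki)
Km_app = 42 * (1 + 65/30)
Km_app = 133.0 uM

133.0 uM


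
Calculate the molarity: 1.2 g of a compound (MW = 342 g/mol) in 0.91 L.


C = (mass / MW) / volume
C = (1.2 / 342) / 0.91
C = 0.0039 M

0.0039 M


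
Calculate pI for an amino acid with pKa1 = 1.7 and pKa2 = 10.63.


pI = (pKa1 + pKa2) / 2
pI = (1.7 + 10.63) / 2
pI = 6.165

6.165


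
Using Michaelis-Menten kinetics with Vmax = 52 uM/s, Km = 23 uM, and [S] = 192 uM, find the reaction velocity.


v = Vmax * [S] / (Km + [S])
v = 52 * 192 / (23 + 192)
v = 46.4372 uM/s

46.4372 uM/s


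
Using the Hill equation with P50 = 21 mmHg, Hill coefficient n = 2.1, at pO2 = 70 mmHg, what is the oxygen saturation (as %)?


Y = pO2^n / (P50^n + pO2^n)
Y = 70^2.1 / (21^2.1 + 70^2.1)
Y = 92.61%

92.61%


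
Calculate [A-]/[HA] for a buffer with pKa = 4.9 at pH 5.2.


[A-]/[HA] = 10^(pH - pKa)
= 10^(5.2 - 4.9)
= 1.9953

1.9953


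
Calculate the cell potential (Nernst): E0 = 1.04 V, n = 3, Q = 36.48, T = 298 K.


E = E0 - (RT/nF) * ln(Q)
E = 1.04 - (8.314 * 298 / (3 * 96485)) * ln(36.48)
E = 1.0092 V

1.0092 V


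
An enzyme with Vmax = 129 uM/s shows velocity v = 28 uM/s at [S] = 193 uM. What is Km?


Km = [S] * (Vmax - v) / v
Km = 193 * (129 - 28) / 28
Km = 696.1786 uM

696.1786 uM


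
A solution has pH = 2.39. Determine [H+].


[H+] = 10^(-pH)
[H+] = 10^(-2.39)
[H+] = 0.0041 M

0.0041 M


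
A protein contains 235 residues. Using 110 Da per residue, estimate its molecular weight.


MW = n_residues * 110 Da
MW = 235 * 110
MW = 25850 Da

25850 Da


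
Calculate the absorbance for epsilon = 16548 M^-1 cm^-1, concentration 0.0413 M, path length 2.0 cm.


A = epsilon * c * l
A = 16548 * 0.0413 * 2.0
A = 1366.8648

1366.8648


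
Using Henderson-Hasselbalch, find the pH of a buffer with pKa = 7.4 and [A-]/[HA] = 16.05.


pH = pKa + log10([A-]/[HA])
pH = 7.4 + log10(16.05)
pH = 8.6055

8.6055


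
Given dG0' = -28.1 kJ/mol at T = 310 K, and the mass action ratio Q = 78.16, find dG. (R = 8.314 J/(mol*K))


dG = dG0' + RT * ln(Q) / 1000
dG = -28.1 + 8.314 * 310 * ln(78.16) / 1000
dG = -16.866 kJ/mol

-16.866 kJ/mol


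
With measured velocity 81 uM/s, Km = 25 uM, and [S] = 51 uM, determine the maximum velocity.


Vmax = v * (Km + [S]) / [S]
Vmax = 81 * (25 + 51) / 51
Vmax = 120.7059 uM/s

120.7059 uM/s


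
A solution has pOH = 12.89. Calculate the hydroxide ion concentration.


[OH-] = 10^(-pOH)
[OH-] = 10^(-12.89)
[OH-] = 1.288e-13 M

1.288e-13 M


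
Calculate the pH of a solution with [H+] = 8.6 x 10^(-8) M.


pH = -log10([H+])
pH = -log10(8.6 x 10^(-8))
pH = 7.0655

7.0655


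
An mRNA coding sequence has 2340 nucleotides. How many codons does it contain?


codons = nucleotides / 3
codons = 2340 / 3 = 780

780


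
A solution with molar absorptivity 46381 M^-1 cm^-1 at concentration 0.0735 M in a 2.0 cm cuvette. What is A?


A = epsilon * c * l
A = 46381 * 0.0735 * 2.0
A = 6818.007

6818.007


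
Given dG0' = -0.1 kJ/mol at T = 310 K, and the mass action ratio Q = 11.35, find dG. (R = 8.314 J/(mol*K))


dG = dG0' + RT * ln(Q) / 1000
dG = -0.1 + 8.314 * 310 * ln(11.35) / 1000
dG = 6.1609 kJ/mol

6.1609 kJ/mol


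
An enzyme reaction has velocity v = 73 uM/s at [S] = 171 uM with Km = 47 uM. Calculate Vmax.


Vmax = v * (Km + [S]) / [S]
Vmax = 73 * (47 + 171) / 171
Vmax = 93.0643 uM/s

93.0643 uM/s


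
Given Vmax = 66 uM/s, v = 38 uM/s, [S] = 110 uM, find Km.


Km = [S] * (Vmax - v) / v
Km = 110 * (66 - 38) / 38
Km = 81.0526 uM

81.0526 uM


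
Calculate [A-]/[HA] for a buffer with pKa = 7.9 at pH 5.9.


[A-]/[HA] = 10^(pH - pKa)
= 10^(5.9 - 7.9)
= 0.01

0.01


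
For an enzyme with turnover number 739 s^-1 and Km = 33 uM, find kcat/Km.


Catalytic efficiency = kcat / Km
= 739 / 33
= 22.3939 uM^-1*s^-1

22.3939 uM^-1*s^-1


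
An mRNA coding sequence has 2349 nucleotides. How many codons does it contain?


codons = nucleotides / 3
codons = 2349 / 3 = 783

783


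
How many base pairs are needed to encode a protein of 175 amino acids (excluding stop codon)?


Each amino acid = 1 codon = 3 bp
bp = 175 * 3 = 525 bp

525 bp


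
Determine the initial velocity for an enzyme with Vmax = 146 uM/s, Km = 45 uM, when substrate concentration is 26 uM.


v = Vmax * [S] / (Km + [S])
v = 146 * 26 / (45 + 26)
v = 53.4648 uM/s

53.4648 uM/s


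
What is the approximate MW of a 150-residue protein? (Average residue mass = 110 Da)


MW = n_residues * 110 Da
MW = 150 * 110
MW = 16500 Da

16500 Da


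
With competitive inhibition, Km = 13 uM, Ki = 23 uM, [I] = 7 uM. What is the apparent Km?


Km_app = Km * (1 + [I]/Ki)
Km_app = 13 * (1 + 7/23)
Km_app = 16.9565 uM

16.9565 uM


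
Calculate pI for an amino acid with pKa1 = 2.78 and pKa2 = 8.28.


pI = (pKa1 + pKa2) / 2
pI = (2.78 + 8.28) / 2
pI = 5.53

5.53


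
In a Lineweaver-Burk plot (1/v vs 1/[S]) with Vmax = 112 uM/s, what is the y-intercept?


y-intercept = 1/Vmax
= 1/112
= 0.0089 s/uM

0.0089 s/uM


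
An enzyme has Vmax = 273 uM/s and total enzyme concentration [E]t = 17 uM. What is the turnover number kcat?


kcat = Vmax / [E]t
kcat = 273 / 17
kcat = 16.0588 s^-1

16.0588 s^-1


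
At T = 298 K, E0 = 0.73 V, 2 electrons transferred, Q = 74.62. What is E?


E = E0 - (RT/nF) * ln(Q)
E = 0.73 - (8.314 * 298 / (2 * 96485)) * ln(74.62)
E = 0.6746 V

0.6746 V


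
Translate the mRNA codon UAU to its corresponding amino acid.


Standard genetic code lookup.
Codon UAU -> Tyr

Tyr


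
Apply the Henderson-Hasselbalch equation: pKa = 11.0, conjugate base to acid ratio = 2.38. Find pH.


pH = pKa + log10([A-]/[HA])
pH = 11.0 + log10(2.38)
pH = 11.3766

11.3766


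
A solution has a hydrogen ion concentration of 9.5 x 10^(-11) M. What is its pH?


pH = -log10([H+])
pH = -log10(9.5 x 10^(-11))
pH = 10.0223

10.0223


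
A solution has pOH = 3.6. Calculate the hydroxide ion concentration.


[OH-] = 10^(-pOH)
[OH-] = 10^(-3.6)
[OH-] = 2.512e-04 M

2.512e-04 M


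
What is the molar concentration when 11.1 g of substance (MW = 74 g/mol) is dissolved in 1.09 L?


C = (mass / MW) / volume
C = (11.1 / 74) / 1.09
C = 0.1376 M

0.1376 M


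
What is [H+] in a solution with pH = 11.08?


[H+] = 10^(-pH)
[H+] = 10^(-11.08)
[H+] = 8.318e-12 M

8.318e-12 M


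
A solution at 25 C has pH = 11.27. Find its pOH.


pOH = 14 - pH
pOH = 14 - 11.27
pOH = 2.73

2.73


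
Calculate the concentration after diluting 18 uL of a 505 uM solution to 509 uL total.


C2 = C1 * V1 / V2
C2 = 505 * 18 / 509
C2 = 17.8585 uM

17.8585 uM


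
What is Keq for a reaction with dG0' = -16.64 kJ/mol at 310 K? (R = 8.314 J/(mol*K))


Keq = exp(-dG0 * 1000 / (R * T))
Keq = exp(-(-16.64) * 1000 / (8.314 * 310))
Keq = 636.6811

636.6811


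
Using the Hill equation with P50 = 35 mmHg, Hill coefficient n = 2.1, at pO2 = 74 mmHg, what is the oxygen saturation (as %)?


Y = pO2^n / (P50^n + pO2^n)
Y = 74^2.1 / (35^2.1 + 74^2.1)
Y = 82.81%

82.81%


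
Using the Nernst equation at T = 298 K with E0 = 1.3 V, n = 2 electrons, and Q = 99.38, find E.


E = E0 - (RT/nF) * ln(Q)
E = 1.3 - (8.314 * 298 / (2 * 96485)) * ln(99.38)
E = 1.241 V

1.241 V


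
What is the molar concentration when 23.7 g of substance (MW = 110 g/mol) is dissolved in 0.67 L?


C = (mass / MW) / volume
C = (23.7 / 110) / 0.67
C = 0.3216 M

0.3216 M


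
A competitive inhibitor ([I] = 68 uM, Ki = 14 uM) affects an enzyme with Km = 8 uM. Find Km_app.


Km_app = Km * (1 + [I]/Ki)
Km_app = 8 * (1 + 68/14)
Km_app = 46.8571 uM

46.8571 uM


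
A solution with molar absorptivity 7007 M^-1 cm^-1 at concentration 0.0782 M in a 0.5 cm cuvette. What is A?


A = epsilon * c * l
A = 7007 * 0.0782 * 0.5
A = 273.9737

273.9737


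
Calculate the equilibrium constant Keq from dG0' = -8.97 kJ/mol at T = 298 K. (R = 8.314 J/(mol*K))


Keq = exp(-dG0 * 1000 / (R * T))
Keq = exp(-(-8.97) * 1000 / (8.314 * 298))
Keq = 37.3555

37.3555


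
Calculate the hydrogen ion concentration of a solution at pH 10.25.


[H+] = 10^(-pH)
[H+] = 10^(-10.25)
[H+] = 5.623e-11 M

5.623e-11 M


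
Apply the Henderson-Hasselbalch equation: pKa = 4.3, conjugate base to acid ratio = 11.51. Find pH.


pH = pKa + log10([A-]/[HA])
pH = 4.3 + log10(11.51)
pH = 5.3611

5.3611


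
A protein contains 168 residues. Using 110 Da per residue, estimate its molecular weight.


MW = n_residues * 110 Da
MW = 168 * 110
MW = 18480 Da

18480 Da


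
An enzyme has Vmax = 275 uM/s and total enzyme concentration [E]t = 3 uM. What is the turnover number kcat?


kcat = Vmax / [E]t
kcat = 275 / 3
kcat = 91.6667 s^-1

91.6667 s^-1


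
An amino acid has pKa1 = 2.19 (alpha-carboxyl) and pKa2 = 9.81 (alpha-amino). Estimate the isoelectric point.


pI = (pKa1 + pKa2) / 2
pI = (2.19 + 9.81) / 2
pI = 6.0

6.0


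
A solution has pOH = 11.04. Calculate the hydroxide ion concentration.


[OH-] = 10^(-pOH)
[OH-] = 10^(-11.04)
[OH-] = 9.120e-12 M

9.120e-12 M


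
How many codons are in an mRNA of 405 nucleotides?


codons = nucleotides / 3
codons = 405 / 3 = 135

135


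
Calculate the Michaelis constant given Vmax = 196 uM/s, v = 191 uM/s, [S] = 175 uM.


Km = [S] * (Vmax - v) / v
Km = 175 * (196 - 191) / 191
Km = 4.5812 uM

4.5812 uM


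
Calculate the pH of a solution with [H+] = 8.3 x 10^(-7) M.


pH = -log10([H+])
pH = -log10(8.3 x 10^(-7))
pH = 6.0809

6.0809


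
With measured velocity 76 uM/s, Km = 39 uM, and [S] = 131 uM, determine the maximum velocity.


Vmax = v * (Km + [S]) / [S]
Vmax = 76 * (39 + 131) / 131
Vmax = 98.626 uM/s

98.626 uM/s


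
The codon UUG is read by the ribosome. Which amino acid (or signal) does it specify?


Standard genetic code lookup.
Codon UUG -> Leu

Leu


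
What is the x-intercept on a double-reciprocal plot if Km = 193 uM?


x-intercept = -1/Km
= -1/193
= -0.0052 1/uM

-0.0052 1/uM


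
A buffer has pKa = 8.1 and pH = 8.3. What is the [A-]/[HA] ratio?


[A-]/[HA] = 10^(pH - pKa)
= 10^(8.3 - 8.1)
= 1.5849

1.5849


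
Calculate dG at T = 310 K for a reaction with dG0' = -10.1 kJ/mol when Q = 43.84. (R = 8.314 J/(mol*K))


dG = dG0' + RT * ln(Q) / 1000
dG = -10.1 + 8.314 * 310 * ln(43.84) / 1000
dG = -0.3562 kJ/mol

-0.3562 kJ/mol


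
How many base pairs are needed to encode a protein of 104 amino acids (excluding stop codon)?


Each amino acid = 1 codon = 3 bp
bp = 104 * 3 = 312 bp

312 bp


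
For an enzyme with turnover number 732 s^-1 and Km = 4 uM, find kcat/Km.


Catalytic efficiency = kcat / Km
= 732 / 4
= 183.0 uM^-1*s^-1

183.0 uM^-1*s^-1


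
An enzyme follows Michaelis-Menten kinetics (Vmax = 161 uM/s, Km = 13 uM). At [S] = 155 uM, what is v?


v = Vmax * [S] / (Km + [S])
v = 161 * 155 / (13 + 155)
v = 148.5417 uM/s

148.5417 uM/s


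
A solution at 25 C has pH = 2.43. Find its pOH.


pOH = 14 - pH
pOH = 14 - 2.43
pOH = 11.57

11.57


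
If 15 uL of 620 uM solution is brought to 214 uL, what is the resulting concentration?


C2 = C1 * V1 / V2
C2 = 620 * 15 / 214
C2 = 43.4579 uM

43.4579 uM


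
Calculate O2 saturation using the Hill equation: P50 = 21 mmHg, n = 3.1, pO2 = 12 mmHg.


Y = pO2^n / (P50^n + pO2^n)
Y = 12^3.1 / (21^3.1 + 12^3.1)
Y = 15.0%

15.0%


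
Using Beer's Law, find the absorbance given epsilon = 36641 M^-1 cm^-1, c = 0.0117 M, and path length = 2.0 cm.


A = epsilon * c * l
A = 36641 * 0.0117 * 2.0
A = 857.3994

857.3994


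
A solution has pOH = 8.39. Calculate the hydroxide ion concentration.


[OH-] = 10^(-pOH)
[OH-] = 10^(-8.39)
[OH-] = 4.074e-09 M

4.074e-09 M


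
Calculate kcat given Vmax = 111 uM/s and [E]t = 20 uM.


kcat = Vmax / [E]t
kcat = 111 / 20
kcat = 5.55 s^-1

5.55 s^-1


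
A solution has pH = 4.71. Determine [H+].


[H+] = 10^(-pH)
[H+] = 10^(-4.71)
[H+] = 1.950e-05 M

1.950e-05 M


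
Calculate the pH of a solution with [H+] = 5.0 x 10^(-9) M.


pH = -log10([H+])
pH = -log10(5.0 x 10^(-9))
pH = 8.301

8.301


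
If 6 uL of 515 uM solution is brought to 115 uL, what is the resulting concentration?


C2 = C1 * V1 / V2
C2 = 515 * 6 / 115
C2 = 26.8696 uM

26.8696 uM


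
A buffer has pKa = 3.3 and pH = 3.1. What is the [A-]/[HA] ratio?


[A-]/[HA] = 10^(pH - pKa)
= 10^(3.1 - 3.3)
= 0.631

0.631


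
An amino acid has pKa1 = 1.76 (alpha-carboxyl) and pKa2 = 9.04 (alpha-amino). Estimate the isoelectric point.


pI = (pKa1 + pKa2) / 2
pI = (1.76 + 9.04) / 2
pI = 5.4

5.4


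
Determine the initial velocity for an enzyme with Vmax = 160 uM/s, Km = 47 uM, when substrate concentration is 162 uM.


v = Vmax * [S] / (Km + [S])
v = 160 * 162 / (47 + 162)
v = 124.0191 uM/s

124.0191 uM/s


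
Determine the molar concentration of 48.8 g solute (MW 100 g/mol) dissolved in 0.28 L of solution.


C = (mass / MW) / volume
C = (48.8 / 100) / 0.28
C = 1.7429 M

1.7429 M


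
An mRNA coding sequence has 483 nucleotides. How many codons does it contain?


codons = nucleotides / 3
codons = 483 / 3 = 161

161


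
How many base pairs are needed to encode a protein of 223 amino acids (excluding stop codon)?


Each amino acid = 1 codon = 3 bp
bp = 223 * 3 = 669 bp

669 bp


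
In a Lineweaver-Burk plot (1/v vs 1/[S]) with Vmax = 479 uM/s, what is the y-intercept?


y-intercept = 1/Vmax
= 1/479
= 0.0021 s/uM

0.0021 s/uM


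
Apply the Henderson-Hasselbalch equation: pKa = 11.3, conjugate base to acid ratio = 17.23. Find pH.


pH = pKa + log10([A-]/[HA])
pH = 11.3 + log10(17.23)
pH = 12.5363

12.5363


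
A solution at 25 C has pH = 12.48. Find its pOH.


pOH = 14 - pH
pOH = 14 - 12.48
pOH = 1.52

1.52


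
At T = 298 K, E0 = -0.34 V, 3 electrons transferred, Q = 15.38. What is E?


E = E0 - (RT/nF) * ln(Q)
E = -0.34 - (8.314 * 298 / (3 * 96485)) * ln(15.38)
E = -0.3634 V

-0.3634 V


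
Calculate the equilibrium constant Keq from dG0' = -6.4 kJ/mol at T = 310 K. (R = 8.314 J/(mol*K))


Keq = exp(-dG0 * 1000 / (R * T))
Keq = exp(-(-6.4) * 1000 / (8.314 * 310))
Keq = 11.9793

11.9793


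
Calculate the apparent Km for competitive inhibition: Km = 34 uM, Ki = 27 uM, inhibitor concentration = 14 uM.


Km_app = Km * (1 + [I]/Ki)
Km_app = 34 * (1 + 14/27)
Km_app = 51.6296 uM

51.6296 uM


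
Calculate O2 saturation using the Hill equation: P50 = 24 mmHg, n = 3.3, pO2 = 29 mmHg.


Y = pO2^n / (P50^n + pO2^n)
Y = 29^3.3 / (24^3.3 + 29^3.3)
Y = 65.12%

65.12%


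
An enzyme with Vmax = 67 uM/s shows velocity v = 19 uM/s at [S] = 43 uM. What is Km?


Km = [S] * (Vmax - v) / v
Km = 43 * (67 - 19) / 19
Km = 108.6316 uM

108.6316 uM


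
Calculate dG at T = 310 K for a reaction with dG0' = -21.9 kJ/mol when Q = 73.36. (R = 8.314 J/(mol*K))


dG = dG0' + RT * ln(Q) / 1000
dG = -21.9 + 8.314 * 310 * ln(73.36) / 1000
dG = -10.8293 kJ/mol

-10.8293 kJ/mol


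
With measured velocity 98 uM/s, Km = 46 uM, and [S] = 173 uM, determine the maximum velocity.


Vmax = v * (Km + [S]) / [S]
Vmax = 98 * (46 + 173) / 173
Vmax = 124.0578 uM/s

124.0578 uM/s


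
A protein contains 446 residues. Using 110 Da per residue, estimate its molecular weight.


MW = n_residues * 110 Da
MW = 446 * 110
MW = 49060 Da

49060 Da


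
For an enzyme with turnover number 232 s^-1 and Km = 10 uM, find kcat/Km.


Catalytic efficiency = kcat / Km
= 232 / 10
= 23.2 uM^-1*s^-1

23.2 uM^-1*s^-1


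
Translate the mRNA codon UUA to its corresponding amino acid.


Standard genetic code lookup.
Codon UUA -> Leu

Leu


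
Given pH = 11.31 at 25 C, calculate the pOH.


pOH = 14 - pH
pOH = 14 - 11.31
pOH = 2.69

2.69


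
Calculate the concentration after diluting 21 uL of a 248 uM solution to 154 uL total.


C2 = C1 * V1 / V2
C2 = 248 * 21 / 154
C2 = 33.8182 uM

33.8182 uM


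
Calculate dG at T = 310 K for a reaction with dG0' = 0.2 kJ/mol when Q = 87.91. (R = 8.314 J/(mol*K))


dG = dG0' + RT * ln(Q) / 1000
dG = 0.2 + 8.314 * 310 * ln(87.91) / 1000
dG = 11.737 kJ/mol

11.737 kJ/mol


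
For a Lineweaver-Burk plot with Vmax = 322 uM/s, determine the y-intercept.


y-intercept = 1/Vmax
= 1/322
= 0.0031 s/uM

0.0031 s/uM


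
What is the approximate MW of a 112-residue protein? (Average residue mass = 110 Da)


MW = n_residues * 110 Da
MW = 112 * 110
MW = 12320 Da

12320 Da


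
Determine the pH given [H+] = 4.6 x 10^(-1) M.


pH = -log10([H+])
pH = -log10(4.6 x 10^(-1))
pH = 0.3372

0.3372


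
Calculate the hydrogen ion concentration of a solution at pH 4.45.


[H+] = 10^(-pH)
[H+] = 10^(-4.45)
[H+] = 3.548e-05 M

3.548e-05 M


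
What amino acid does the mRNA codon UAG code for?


Standard genetic code lookup.
Codon UAG -> Stop

Stop


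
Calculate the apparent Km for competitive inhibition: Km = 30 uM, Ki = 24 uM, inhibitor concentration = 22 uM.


Km_app = Km * (1 + [I]/Ki)
Km_app = 30 * (1 + 22/24)
Km_app = 57.5 uM

57.5 uM


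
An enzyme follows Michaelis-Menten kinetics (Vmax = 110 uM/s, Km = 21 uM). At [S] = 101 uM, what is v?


v = Vmax * [S] / (Km + [S])
v = 110 * 101 / (21 + 101)
v = 91.0656 uM/s

91.0656 uM/s


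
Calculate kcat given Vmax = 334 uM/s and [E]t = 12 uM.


kcat = Vmax / [E]t
kcat = 334 / 12
kcat = 27.8333 s^-1

27.8333 s^-1


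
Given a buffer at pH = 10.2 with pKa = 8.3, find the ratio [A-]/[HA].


[A-]/[HA] = 10^(pH - pKa)
= 10^(10.2 - 8.3)
= 79.4328

79.4328


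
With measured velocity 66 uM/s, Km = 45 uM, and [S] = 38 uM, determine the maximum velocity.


Vmax = v * (Km + [S]) / [S]
Vmax = 66 * (45 + 38) / 38
Vmax = 144.1579 uM/s

144.1579 uM/s


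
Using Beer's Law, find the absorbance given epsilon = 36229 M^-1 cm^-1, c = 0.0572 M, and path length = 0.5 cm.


A = epsilon * c * l
A = 36229 * 0.0572 * 0.5
A = 1036.1494

1036.1494


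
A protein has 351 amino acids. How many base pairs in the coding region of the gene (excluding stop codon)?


Each amino acid = 1 codon = 3 bp
bp = 351 * 3 = 1053 bp

1053 bp


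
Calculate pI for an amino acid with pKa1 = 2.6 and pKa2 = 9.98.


pI = (pKa1 + pKa2) / 2
pI = (2.6 + 9.98) / 2
pI = 6.29

6.29


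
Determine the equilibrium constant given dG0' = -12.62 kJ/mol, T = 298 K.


Keq = exp(-dG0 * 1000 / (R * T))
Keq = exp(-(-12.62) * 1000 / (8.314 * 298))
Keq = 162.9913

162.9913


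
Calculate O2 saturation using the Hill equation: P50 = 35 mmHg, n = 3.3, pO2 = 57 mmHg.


Y = pO2^n / (P50^n + pO2^n)
Y = 57^3.3 / (35^3.3 + 57^3.3)
Y = 83.33%

83.33%


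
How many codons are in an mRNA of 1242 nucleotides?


codons = nucleotides / 3
codons = 1242 / 3 = 414

414


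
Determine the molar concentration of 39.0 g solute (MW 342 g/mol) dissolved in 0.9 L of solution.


C = (mass / MW) / volume
C = (39.0 / 342) / 0.9
C = 0.1267 M

0.1267 M


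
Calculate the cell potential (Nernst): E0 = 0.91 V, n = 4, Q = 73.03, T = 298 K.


E = E0 - (RT/nF) * ln(Q)
E = 0.91 - (8.314 * 298 / (4 * 96485)) * ln(73.03)
E = 0.8825 V

0.8825 V


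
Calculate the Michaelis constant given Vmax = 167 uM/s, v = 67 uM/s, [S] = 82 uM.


Km = [S] * (Vmax - v) / v
Km = 82 * (167 - 67) / 67
Km = 122.3881 uM

122.3881 uM


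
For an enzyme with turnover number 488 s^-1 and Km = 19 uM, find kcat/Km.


Catalytic efficiency = kcat / Km
= 488 / 19
= 25.6842 uM^-1*s^-1

25.6842 uM^-1*s^-1


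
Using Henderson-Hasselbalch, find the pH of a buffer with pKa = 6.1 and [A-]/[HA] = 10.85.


pH = pKa + log10([A-]/[HA])
pH = 6.1 + log10(10.85)
pH = 7.1354

7.1354


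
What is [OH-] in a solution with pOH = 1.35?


[OH-] = 10^(-pOH)
[OH-] = 10^(-1.35)
[OH-] = 0.0447 M

0.0447 M


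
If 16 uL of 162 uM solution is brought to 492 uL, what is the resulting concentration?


C2 = C1 * V1 / V2
C2 = 162 * 16 / 492
C2 = 5.2683 uM

5.2683 uM


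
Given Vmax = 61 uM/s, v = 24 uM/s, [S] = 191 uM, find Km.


Km = [S] * (Vmax - v) / v
Km = 191 * (61 - 24) / 24
Km = 294.4583 uM

294.4583 uM


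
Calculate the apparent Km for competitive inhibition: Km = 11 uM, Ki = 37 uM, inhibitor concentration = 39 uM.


Km_app = Km * (1 + [I]/Ki)
Km_app = 11 * (1 + 39/37)
Km_app = 22.5946 uM

22.5946 uM


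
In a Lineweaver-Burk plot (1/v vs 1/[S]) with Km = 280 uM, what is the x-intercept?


x-intercept = -1/Km
= -1/280
= -0.0036 1/uM

-0.0036 1/uM


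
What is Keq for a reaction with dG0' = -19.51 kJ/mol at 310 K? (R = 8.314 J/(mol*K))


Keq = exp(-dG0 * 1000 / (R * T))
Keq = exp(-(-19.51) * 1000 / (8.314 * 310))
Keq = 1938.7914

1938.7914


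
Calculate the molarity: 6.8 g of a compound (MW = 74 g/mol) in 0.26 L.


C = (mass / MW) / volume
C = (6.8 / 74) / 0.26
C = 0.3534 M

0.3534 M


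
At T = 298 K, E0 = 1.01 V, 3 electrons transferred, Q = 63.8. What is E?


E = E0 - (RT/nF) * ln(Q)
E = 1.01 - (8.314 * 298 / (3 * 96485)) * ln(63.8)
E = 0.9744 V

0.9744 V


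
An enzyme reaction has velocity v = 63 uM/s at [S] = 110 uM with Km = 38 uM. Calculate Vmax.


Vmax = v * (Km + [S]) / [S]
Vmax = 63 * (38 + 110) / 110
Vmax = 84.7636 uM/s

84.7636 uM/s


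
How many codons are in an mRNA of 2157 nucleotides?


codons = nucleotides / 3
codons = 2157 / 3 = 719

719


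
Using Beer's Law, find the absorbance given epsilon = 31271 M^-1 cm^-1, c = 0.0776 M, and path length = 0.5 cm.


A = epsilon * c * l
A = 31271 * 0.0776 * 0.5
A = 1213.3148

1213.3148


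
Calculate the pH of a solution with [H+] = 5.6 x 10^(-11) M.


pH = -log10([H+])
pH = -log10(5.6 x 10^(-11))
pH = 10.2518

10.2518


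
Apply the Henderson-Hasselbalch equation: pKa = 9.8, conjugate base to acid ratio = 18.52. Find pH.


pH = pKa + log10([A-]/[HA])
pH = 9.8 + log10(18.52)
pH = 11.0676

11.0676


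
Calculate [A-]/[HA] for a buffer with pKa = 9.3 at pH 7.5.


[A-]/[HA] = 10^(pH - pKa)
= 10^(7.5 - 9.3)
= 0.0158

0.0158


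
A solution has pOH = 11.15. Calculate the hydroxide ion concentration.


[OH-] = 10^(-pOH)
[OH-] = 10^(-11.15)
[OH-] = 7.079e-12 M

7.079e-12 M


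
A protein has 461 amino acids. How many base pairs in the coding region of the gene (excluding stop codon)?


Each amino acid = 1 codon = 3 bp
bp = 461 * 3 = 1383 bp

1383 bp


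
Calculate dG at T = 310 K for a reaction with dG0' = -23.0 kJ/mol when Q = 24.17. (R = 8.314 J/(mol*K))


dG = dG0' + RT * ln(Q) / 1000
dG = -23.0 + 8.314 * 310 * ln(24.17) / 1000
dG = -14.7909 kJ/mol

-14.7909 kJ/mol


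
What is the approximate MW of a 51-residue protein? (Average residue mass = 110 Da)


MW = n_residues * 110 Da
MW = 51 * 110
MW = 5610 Da

5610 Da


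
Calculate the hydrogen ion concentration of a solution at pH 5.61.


[H+] = 10^(-pH)
[H+] = 10^(-5.61)
[H+] = 2.455e-06 M

2.455e-06 M


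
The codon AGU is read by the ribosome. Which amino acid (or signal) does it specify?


Standard genetic code lookup.
Codon AGU -> Ser

Ser


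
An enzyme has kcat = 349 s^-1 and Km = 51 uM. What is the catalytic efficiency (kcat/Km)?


Catalytic efficiency = kcat / Km
= 349 / 51
= 6.8431 uM^-1*s^-1

6.8431 uM^-1*s^-1


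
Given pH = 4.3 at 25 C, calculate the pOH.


pOH = 14 - pH
pOH = 14 - 4.3
pOH = 9.7

9.7


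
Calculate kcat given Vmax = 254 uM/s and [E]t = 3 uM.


kcat = Vmax / [E]t
kcat = 254 / 3
kcat = 84.6667 s^-1

84.6667 s^-1


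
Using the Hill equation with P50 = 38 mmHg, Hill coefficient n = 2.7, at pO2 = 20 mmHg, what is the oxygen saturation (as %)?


Y = pO2^n / (P50^n + pO2^n)
Y = 20^2.7 / (38^2.7 + 20^2.7)
Y = 15.02%

15.02%


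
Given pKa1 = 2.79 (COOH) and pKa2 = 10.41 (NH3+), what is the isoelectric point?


pI = (pKa1 + pKa2) / 2
pI = (2.79 + 10.41) / 2
pI = 6.6

6.6


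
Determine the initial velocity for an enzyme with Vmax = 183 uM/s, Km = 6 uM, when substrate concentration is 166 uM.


v = Vmax * [S] / (Km + [S])
v = 183 * 166 / (6 + 166)
v = 176.6163 uM/s

176.6163 uM/s


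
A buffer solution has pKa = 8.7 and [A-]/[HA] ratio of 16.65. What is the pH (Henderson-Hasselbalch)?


pH = pKa + log10([A-]/[HA])
pH = 8.7 + log10(16.65)
pH = 9.9214

9.9214


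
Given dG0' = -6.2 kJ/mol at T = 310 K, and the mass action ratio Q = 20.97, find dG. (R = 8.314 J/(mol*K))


dG = dG0' + RT * ln(Q) / 1000
dG = -6.2 + 8.314 * 310 * ln(20.97) / 1000
dG = 1.6431 kJ/mol

1.6431 kJ/mol


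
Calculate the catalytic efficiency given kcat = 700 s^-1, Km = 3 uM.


Catalytic efficiency = kcat / Km
= 700 / 3
= 233.3333 uM^-1*s^-1

233.3333 uM^-1*s^-1


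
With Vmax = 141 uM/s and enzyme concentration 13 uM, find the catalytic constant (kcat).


kcat = Vmax / [E]t
kcat = 141 / 13
kcat = 10.8462 s^-1

10.8462 s^-1


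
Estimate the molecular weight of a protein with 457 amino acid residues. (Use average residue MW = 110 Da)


MW = n_residues * 110 Da
MW = 457 * 110
MW = 50270 Da

50270 Da


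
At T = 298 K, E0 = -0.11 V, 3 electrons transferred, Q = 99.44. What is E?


E = E0 - (RT/nF) * ln(Q)
E = -0.11 - (8.314 * 298 / (3 * 96485)) * ln(99.44)
E = -0.1494 V

-0.1494 V


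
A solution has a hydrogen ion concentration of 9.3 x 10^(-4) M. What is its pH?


pH = -log10([H+])
pH = -log10(9.3 x 10^(-4))
pH = 3.0315

3.0315


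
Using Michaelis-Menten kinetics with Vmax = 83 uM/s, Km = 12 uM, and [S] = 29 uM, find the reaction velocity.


v = Vmax * [S] / (Km + [S])
v = 83 * 29 / (12 + 29)
v = 58.7073 uM/s

58.7073 uM/s


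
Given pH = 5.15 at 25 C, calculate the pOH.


pOH = 14 - pH
pOH = 14 - 5.15
pOH = 8.85

8.85


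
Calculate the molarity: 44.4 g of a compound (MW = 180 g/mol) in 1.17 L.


C = (mass / MW) / volume
C = (44.4 / 180) / 1.17
C = 0.2108 M

0.2108 M


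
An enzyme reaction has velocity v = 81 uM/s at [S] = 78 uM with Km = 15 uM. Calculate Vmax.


Vmax = v * (Km + [S]) / [S]
Vmax = 81 * (15 + 78) / 78
Vmax = 96.5769 uM/s

96.5769 uM/s


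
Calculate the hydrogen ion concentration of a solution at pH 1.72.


[H+] = 10^(-pH)
[H+] = 10^(-1.72)
[H+] = 0.0191 M

0.0191 M


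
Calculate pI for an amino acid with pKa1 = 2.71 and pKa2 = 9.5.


pI = (pKa1 + pKa2) / 2
pI = (2.71 + 9.5) / 2
pI = 6.105

6.105


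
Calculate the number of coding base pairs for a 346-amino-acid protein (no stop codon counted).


Each amino acid = 1 codon = 3 bp
bp = 346 * 3 = 1038 bp

1038 bp


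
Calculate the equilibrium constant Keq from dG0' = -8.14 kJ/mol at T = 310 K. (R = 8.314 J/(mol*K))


Keq = exp(-dG0 * 1000 / (R * T))
Keq = exp(-(-8.14) * 1000 / (8.314 * 310))
Keq = 23.5304

23.5304


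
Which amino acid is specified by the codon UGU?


Standard genetic code lookup.
Codon UGU -> Cys

Cys


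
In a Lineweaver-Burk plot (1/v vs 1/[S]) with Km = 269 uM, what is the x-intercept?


x-intercept = -1/Km
= -1/269
= -0.0037 1/uM

-0.0037 1/uM


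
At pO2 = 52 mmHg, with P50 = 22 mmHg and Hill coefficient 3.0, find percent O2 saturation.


Y = pO2^n / (P50^n + pO2^n)
Y = 52^3.0 / (22^3.0 + 52^3.0)
Y = 92.96%

92.96%


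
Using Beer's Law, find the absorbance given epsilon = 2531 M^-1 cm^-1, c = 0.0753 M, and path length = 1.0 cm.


A = epsilon * c * l
A = 2531 * 0.0753 * 1.0
A = 190.5843

190.5843


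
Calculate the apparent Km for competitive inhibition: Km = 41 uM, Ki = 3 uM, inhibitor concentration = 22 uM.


Km_app = Km * (1 + [I]/Ki)
Km_app = 41 * (1 + 22/3)
Km_app = 341.6667 uM

341.6667 uM


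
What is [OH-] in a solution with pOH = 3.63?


[OH-] = 10^(-pOH)
[OH-] = 10^(-3.63)
[OH-] = 2.344e-04 M

2.344e-04 M


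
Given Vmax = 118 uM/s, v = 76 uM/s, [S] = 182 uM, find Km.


Km = [S] * (Vmax - v) / v
Km = 182 * (118 - 76) / 76
Km = 100.5789 uM

100.5789 uM


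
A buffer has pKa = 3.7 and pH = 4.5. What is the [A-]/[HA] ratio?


[A-]/[HA] = 10^(pH - pKa)
= 10^(4.5 - 3.7)
= 6.3096

6.3096


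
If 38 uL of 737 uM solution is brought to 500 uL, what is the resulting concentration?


C2 = C1 * V1 / V2
C2 = 737 * 38 / 500
C2 = 56.012 uM

56.012 uM


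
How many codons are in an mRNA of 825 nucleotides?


codons = nucleotides / 3
codons = 825 / 3 = 275

275


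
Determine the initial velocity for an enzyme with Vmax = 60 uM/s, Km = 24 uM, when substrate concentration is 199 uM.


v = Vmax * [S] / (Km + [S])
v = 60 * 199 / (24 + 199)
v = 53.5426 uM/s

53.5426 uM/s


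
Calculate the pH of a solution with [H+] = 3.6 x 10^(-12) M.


pH = -log10([H+])
pH = -log10(3.6 x 10^(-12))
pH = 11.4437

11.4437


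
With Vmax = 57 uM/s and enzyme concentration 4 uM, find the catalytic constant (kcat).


kcat = Vmax / [E]t
kcat = 57 / 4
kcat = 14.25 s^-1

14.25 s^-1


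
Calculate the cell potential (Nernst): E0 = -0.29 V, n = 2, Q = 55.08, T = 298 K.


E = E0 - (RT/nF) * ln(Q)
E = -0.29 - (8.314 * 298 / (2 * 96485)) * ln(55.08)
E = -0.3415 V

-0.3415 V


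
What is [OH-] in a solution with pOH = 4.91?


[OH-] = 10^(-pOH)
[OH-] = 10^(-4.91)
[OH-] = 1.230e-05 M

1.230e-05 M


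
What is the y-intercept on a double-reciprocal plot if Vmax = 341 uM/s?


y-intercept = 1/Vmax
= 1/341
= 0.0029 s/uM

0.0029 s/uM


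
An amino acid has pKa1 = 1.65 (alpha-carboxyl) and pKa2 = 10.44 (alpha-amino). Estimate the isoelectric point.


pI = (pKa1 + pKa2) / 2
pI = (1.65 + 10.44) / 2
pI = 6.045

6.045


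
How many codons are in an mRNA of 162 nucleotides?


codons = nucleotides / 3
codons = 162 / 3 = 54

54


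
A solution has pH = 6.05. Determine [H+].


[H+] = 10^(-pH)
[H+] = 10^(-6.05)
[H+] = 8.913e-07 M

8.913e-07 M
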